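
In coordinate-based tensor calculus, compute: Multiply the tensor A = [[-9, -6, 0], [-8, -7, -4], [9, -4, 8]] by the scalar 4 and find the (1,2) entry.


Scalar multiplication: (cA)_{ij} = c * A_{ij}.
c = 4
A_{12} = -6
(cA)_{12} = 4 * -6 = -24

-24


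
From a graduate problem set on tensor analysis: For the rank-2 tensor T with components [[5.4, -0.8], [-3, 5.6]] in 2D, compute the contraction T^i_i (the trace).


The contraction (trace) of a rank-2 tensor is the sum of its diagonal elements.
Diagonal entries: A[1,1] = 5.4, A[2,2] = 5.6
Tr(A) = 5.4 + 5.6 = 11

11


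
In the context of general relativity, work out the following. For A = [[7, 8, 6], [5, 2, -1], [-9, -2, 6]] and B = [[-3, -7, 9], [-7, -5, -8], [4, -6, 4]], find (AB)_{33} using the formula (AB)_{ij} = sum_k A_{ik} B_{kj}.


(AB)_{ij} = sum_k A_{ik} B_{kj}.
For i=3, j=3:
A_{31} * B_{13} = -9 * 9 = -81
A_{32} * B_{23} = -2 * -8 = 16
A_{33} * B_{33} = 6 * 4 = 24
Sum = -81 + 16 + 24 = -41

-41


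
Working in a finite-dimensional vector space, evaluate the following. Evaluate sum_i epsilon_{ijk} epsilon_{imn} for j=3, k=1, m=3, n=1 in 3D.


Using the identity: epsilon_{ijk} epsilon_{imn} = delta_{jm} delta_{kn} - delta_{jn} delta_{km}.
delta_{33} = 1
delta_{11} = 1
delta_{31} = 0
delta_{13} = 0
Result = 1 * 1 - 0 * 0 = 1 - 0 = 1

1


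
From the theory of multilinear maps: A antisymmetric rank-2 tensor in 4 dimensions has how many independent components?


A antisymmetric rank-2 tensor in d dimensions has d(d-1)/2 independent components.
d = 4
d(d-1)/2 = 4 * 3 / 2 = 12 / 2 = 6

6


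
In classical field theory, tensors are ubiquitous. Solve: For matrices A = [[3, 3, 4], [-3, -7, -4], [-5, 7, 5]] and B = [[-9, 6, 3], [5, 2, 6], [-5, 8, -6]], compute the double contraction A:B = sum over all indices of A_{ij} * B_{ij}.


A:B = sum over all i,j of A_{ij} * B_{ij}.
Row 1: 3*-9=-27, 3*6=18, 4*3=12 => row sum = 3
Row 2: -3*5=-15, -7*2=-14, -4*6=-24 => row sum = -53
Row 3: -5*-5=25, 7*8=56, 5*-6=-30 => row sum = 51
Total = 3 + -53 + 51 = 1

1


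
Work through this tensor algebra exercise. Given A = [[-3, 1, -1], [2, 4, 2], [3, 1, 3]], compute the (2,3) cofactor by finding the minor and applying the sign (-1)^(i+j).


To find cofactor C_{23}, delete row 2 and column 3.
The resulting 2x2 submatrix is: [[-3, 1], [3, 1]]
Minor M_{23} = -3*1 - 1*3
  = -3 - 3 = -6
Sign = (-1)^(2+3) = (-1)^5 = -1
Cofactor C_{23} = -1 * -6 = 6

6


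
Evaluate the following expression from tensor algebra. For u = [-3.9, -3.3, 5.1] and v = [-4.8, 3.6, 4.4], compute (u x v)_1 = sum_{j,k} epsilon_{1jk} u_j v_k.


(u x v)_1 = sum_{j,k} epsilon_{1jk} u_j v_k. Only permutations of (1,2,3) contribute; the two non-zero terms are:
eps_{123} u_2 v_3 = 1 * -3.3 * 4.4 = -14.52
eps_{132} u_3 v_2 = -1 * 5.1 * 3.6 = -18.36
(u x v)_1 = -32.88

-32.88


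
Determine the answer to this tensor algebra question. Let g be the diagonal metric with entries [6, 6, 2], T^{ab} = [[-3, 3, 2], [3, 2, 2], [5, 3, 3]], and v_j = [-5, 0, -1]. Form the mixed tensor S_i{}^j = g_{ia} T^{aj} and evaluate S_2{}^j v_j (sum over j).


Step 1: lower the first index. For a diagonal metric, g_{ia} T^{aj} = g_{ii} T^{ij} (no sum on i).
g_{22} = 6
S_2{}^1 = 6 * T^{21} = 6 * 3 = 18
S_2{}^2 = 6 * T^{22} = 6 * 2 = 12
S_2{}^3 = 6 * T^{23} = 6 * 2 = 12
Step 2: contract S_2{}^j with v_j.
S_2{}^1 * v_1 = 18 * -5 = -90
S_2{}^2 * v_2 = 12 * 0 = 0
S_2{}^3 * v_3 = 12 * -1 = -12
Result = -90 + 0 + -12 = -102

-102


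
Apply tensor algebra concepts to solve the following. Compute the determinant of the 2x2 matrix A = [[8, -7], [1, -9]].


For a 2x2 matrix [[a, b], [c, d]], det = a*d - b*c.
a = 8, b = -7, c = 1, d = -9
a*d = 8 * -9 = -72
b*c = -7 * 1 = -7
det = -72 - -7 = -65

-65


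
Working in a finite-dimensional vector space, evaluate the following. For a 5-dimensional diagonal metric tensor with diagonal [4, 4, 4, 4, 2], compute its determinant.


For a diagonal metric, the determinant is the product of diagonal entries.
Diagonal entries: 4, 4, 4, 4, 2
det(g) = 4 * 4 * 4 * 4 * 2 = 512

512


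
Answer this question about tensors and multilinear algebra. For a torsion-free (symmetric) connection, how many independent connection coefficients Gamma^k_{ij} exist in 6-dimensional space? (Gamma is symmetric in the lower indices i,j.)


Christoffel symbols Gamma^k_{ij} are symmetric in i,j, so there are d * d(d+1)/2 independent symbols.
d = 6
d(d+1)/2 = 6 * 7 / 2 = 21
Total = 6 * 21 = 126

126


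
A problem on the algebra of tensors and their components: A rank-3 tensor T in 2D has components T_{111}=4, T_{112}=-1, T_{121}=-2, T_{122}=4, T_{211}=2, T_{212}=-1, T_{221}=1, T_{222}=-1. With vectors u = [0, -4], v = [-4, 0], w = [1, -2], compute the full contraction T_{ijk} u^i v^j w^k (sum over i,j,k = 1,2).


S = sum over i,j,k of T_{ijk} u_i v_j w_k. Expanding all 8 terms:
T_{111}*u_1*v_1*w_1 = 4*0*-4*1 = 0  (running total: 0)
T_{112}*u_1*v_1*w_2 = -1*0*-4*-2 = 0  (running total: 0)
T_{121}*u_1*v_2*w_1 = -2*0*0*1 = 0  (running total: 0)
T_{122}*u_1*v_2*w_2 = 4*0*0*-2 = 0  (running total: 0)
T_{211}*u_2*v_1*w_1 = 2*-4*-4*1 = 32  (running total: 32)
T_{212}*u_2*v_1*w_2 = -1*-4*-4*-2 = 32  (running total: 64)
T_{221}*u_2*v_2*w_1 = 1*-4*0*1 = 0  (running total: 64)
T_{222}*u_2*v_2*w_2 = -1*-4*0*-2 = 0  (running total: 64)
S = 64

64


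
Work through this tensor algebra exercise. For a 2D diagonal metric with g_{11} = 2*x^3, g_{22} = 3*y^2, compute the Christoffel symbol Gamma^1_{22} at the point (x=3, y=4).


For a diagonal metric, Gamma^k_{ij} = (1/2) g^{kk} (dg_{ik}/dx_j + dg_{jk}/dx_i - dg_{ij}/dx_k).
The metric is diagonal, so g_{ab} = 0 for a != b.
At the given point: g_{11} = 54, g_{22} = 48
g^{11} = 1/54
dg_{21}/dx_2 = 0 (off-diagonal)
dg_{21}/dx_2 = 0 (off-diagonal)
dg_{22}/dx_1 = dg_{22}/dx_1 = 0
Numerator = 0 + 0 - 0 = 0
Gamma^1_{22} = 0 / (2 * 54) = 0

0


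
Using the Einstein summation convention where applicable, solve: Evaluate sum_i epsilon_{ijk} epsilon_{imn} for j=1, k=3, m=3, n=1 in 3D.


Using the identity: epsilon_{ijk} epsilon_{imn} = delta_{jm} delta_{kn} - delta_{jn} delta_{km}.
delta_{13} = 0
delta_{31} = 0
delta_{11} = 1
delta_{33} = 1
Result = 0 * 0 - 1 * 1 = 0 - 1 = -1

-1


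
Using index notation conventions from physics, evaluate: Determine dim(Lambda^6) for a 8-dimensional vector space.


The dimension of the space of p-forms on an n-dimensional space is C(n, p).
n = 8, p = 6
C(8, 6) = 8! / (6! * 2!) = 28

28


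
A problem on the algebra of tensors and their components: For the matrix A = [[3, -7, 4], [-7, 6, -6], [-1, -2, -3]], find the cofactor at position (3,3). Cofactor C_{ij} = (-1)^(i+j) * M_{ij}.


To find cofactor C_{33}, delete row 3 and column 3.
The resulting 2x2 submatrix is: [[3, -7], [-7, 6]]
Minor M_{33} = 3*6 - -7*-7
  = 18 - 49 = -31
Sign = (-1)^(3+3) = (-1)^6 = 1
Cofactor C_{33} = 1 * -31 = -31

-31


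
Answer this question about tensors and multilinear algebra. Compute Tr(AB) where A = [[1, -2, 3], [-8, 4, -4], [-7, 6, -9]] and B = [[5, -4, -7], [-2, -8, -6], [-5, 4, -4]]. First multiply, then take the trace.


Tr(AB) = sum_i (AB)_{ii} where (AB)_{ii} = sum_k A_{ik} B_{ki}.
(AB)_{11} = 1*5 + -2*-2 + 3*-5 = -6
(AB)_{22} = -8*-4 + 4*-8 + -4*4 = -16
(AB)_{33} = -7*-7 + 6*-6 + -9*-4 = 49
Tr(AB) = -6 + -16 + 49 = 27

27


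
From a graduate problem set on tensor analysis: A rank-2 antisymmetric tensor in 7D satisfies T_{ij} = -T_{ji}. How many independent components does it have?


An antisymmetric rank-2 tensor satisfies A_{ij} = -A_{ji}, so diagonal entries are zero.
The independent components are the upper-triangular entries: C(n, 2) = n(n-1)/2.
n = 7
C(7, 2) = 7 * 6 / 2 = 42 / 2 = 21

21


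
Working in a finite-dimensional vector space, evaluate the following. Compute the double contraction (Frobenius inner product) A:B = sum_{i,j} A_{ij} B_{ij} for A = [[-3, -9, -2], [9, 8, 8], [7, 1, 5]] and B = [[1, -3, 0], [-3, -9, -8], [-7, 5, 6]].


A:B = sum over all i,j of A_{ij} * B_{ij}.
Row 1: -3*1=-3, -9*-3=27, -2*0=0 => row sum = 24
Row 2: 9*-3=-27, 8*-9=-72, 8*-8=-64 => row sum = -163
Row 3: 7*-7=-49, 1*5=5, 5*6=30 => row sum = -14
Total = 24 + -163 + -14 = -153

-153


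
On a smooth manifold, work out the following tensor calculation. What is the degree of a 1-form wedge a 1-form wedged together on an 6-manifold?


The degree of a wedge product is the sum of the degrees of the individual forms.
Degrees: 1, 1
Total degree = 1 + 1 = 2

2


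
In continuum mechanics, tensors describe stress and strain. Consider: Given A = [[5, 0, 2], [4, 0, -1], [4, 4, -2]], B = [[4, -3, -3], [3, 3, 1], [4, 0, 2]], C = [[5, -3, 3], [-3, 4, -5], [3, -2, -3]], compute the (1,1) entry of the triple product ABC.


(ABC)_{11} = sum_m (AB)_{1m} C_{m1}. First compute row 1 of AB.
(AB)_{11} = 5*4 + 0*3 + 2*4 = 28
(AB)_{12} = 5*-3 + 0*3 + 2*0 = -15
(AB)_{13} = 5*-3 + 0*1 + 2*2 = -11
Now contract with column 1 of C:
(AB)_{11} * C_{11} = 28 * 5 = 140
(AB)_{12} * C_{21} = -15 * -3 = 45
(AB)_{13} * C_{31} = -11 * 3 = -33
(ABC)_{11} = 140 + 45 + -33 = 152

152


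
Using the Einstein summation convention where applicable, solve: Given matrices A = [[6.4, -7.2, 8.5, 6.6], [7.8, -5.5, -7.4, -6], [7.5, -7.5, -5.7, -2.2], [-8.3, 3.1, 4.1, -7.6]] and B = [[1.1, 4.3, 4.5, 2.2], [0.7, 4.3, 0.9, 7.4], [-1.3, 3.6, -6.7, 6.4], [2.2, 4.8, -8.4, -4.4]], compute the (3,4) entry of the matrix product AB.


(AB)_{ij} = sum_k A_{ik} B_{kj}.
For i=3, j=4:
A_{31} * B_{14} = 7.5 * 2.2 = 16.5
A_{32} * B_{24} = -7.5 * 7.4 = -55.5
A_{33} * B_{34} = -5.7 * 6.4 = -36.48
A_{34} * B_{44} = -2.2 * -4.4 = 9.68
Sum = 16.5 + -55.5 + -36.48 + 9.68 = -65.8

-65.8


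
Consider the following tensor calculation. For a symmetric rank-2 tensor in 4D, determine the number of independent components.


A symmetric rank-2 tensor in d dimensions has d(d+1)/2 independent components.
d = 4
d(d+1)/2 = 4 * 5 / 2 = 20 / 2 = 10

10


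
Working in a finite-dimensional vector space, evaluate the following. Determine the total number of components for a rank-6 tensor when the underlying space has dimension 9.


The number of components of a rank-r tensor in d dimensions is d^r.
Here d = 9 and r = 6.
9^6 = 531441

531441


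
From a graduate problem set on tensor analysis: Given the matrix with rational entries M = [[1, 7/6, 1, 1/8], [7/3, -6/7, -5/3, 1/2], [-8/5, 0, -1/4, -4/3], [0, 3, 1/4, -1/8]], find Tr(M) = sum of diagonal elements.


The trace is the sum of diagonal entries.
Diagonal: M[1,1] = 1, M[2,2] = -6/7, M[3,3] = -1/4, M[4,4] = -1/8
Tr(M) = 1 + -6/7 + -1/4 + -1/8
Computing step by step:
After adding M[1,1]: 1
After adding M[2,2]: 1/7
After adding M[3,3]: -3/28
After adding M[4,4]: -13/56
Tr(M) = -13/56

-13/56


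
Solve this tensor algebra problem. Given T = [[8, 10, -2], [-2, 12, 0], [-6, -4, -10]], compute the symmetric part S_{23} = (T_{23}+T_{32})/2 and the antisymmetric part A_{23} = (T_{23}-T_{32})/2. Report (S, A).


T_{23} = 0
T_{32} = -4
S_{23} = (0 + -4)/2 = -4/2 = -2
A_{23} = (0 - -4)/2 = 4/2 = 2
Check: S + A = -2 + 2 = 0 = T_{23}.

(-2, 2)


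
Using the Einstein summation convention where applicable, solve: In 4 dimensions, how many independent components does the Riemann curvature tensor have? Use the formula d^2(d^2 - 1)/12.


The Riemann tensor in d dimensions has d^2(d^2 - 1)/12 independent components.
d = 4, so d^2 = 16
d^2 - 1 = 15
d^2(d^2 - 1) = 16 * 15 = 240
Divide by 12: 240 / 12 = 20

20


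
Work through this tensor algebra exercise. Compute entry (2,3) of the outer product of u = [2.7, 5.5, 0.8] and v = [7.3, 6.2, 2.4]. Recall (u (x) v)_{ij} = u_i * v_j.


The outer product entry T_{ij} = u_i * v_j.
We need i=2, j=3.
u_2 = 5.5, v_3 = 2.4
T_{2,3} = 5.5 * 2.4 = 13.2

13.2


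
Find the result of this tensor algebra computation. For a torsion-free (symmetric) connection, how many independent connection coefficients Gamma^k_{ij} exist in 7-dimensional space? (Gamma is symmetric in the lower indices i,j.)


Christoffel symbols Gamma^k_{ij} are symmetric in i,j, so there are d * d(d+1)/2 independent symbols.
d = 7
d(d+1)/2 = 7 * 8 / 2 = 28
Total = 7 * 28 = 196

196


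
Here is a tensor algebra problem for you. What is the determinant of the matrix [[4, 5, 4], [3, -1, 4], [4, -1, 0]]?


Expanding along the first row, det(A) = a11*M_11 - a12*M_12 + a13*M_13, where M_1j is the (1,j) minor.
Minor M_11 = -1*0 - 4*-1 = 4
Minor M_12 = 3*0 - 4*4 = -16
Minor M_13 = 3*-1 - -1*4 = 1
det = 4*(4) - 5*(-16) + 4*(1)
    = 16 - -80 + 4
    = 100

100


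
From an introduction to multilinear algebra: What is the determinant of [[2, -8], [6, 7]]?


For a 2x2 matrix [[a, b], [c, d]], det = a*d - b*c.
a = 2, b = -8, c = 6, d = 7
a*d = 2 * 7 = 14
b*c = -8 * 6 = -48
det = 14 - -48 = 62

62


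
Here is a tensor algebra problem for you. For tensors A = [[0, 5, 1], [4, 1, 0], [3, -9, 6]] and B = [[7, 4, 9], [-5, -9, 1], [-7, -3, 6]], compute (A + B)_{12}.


Tensor addition is component-wise: (A + B)_{ij} = A_{ij} + B_{ij}.
A_{12} = 5
B_{12} = 4
(A + B)_{12} = 5 + 4 = 9

9


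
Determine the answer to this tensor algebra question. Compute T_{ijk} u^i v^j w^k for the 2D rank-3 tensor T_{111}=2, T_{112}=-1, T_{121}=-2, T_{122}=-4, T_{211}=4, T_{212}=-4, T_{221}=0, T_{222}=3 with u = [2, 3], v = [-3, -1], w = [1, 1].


S = sum over i,j,k of T_{ijk} u_i v_j w_k. Expanding all 8 terms:
T_{111}*u_1*v_1*w_1 = 2*2*-3*1 = -12  (running total: -12)
T_{112}*u_1*v_1*w_2 = -1*2*-3*1 = 6  (running total: -6)
T_{121}*u_1*v_2*w_1 = -2*2*-1*1 = 4  (running total: -2)
T_{122}*u_1*v_2*w_2 = -4*2*-1*1 = 8  (running total: 6)
T_{211}*u_2*v_1*w_1 = 4*3*-3*1 = -36  (running total: -30)
T_{212}*u_2*v_1*w_2 = -4*3*-3*1 = 36  (running total: 6)
T_{221}*u_2*v_2*w_1 = 0*3*-1*1 = 0  (running total: 6)
T_{222}*u_2*v_2*w_2 = 3*3*-1*1 = -9  (running total: -3)
S = -3

-3


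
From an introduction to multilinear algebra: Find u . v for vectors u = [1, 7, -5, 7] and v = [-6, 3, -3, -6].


The inner product u . v = sum of u_i * v_i.
Term-by-term: 1 * -6, 7 * 3, -5 * -3, 7 * -6
Products: -6, 21, 15, -42
Sum = -6 + 21 + 15 + -42 = -12

-12


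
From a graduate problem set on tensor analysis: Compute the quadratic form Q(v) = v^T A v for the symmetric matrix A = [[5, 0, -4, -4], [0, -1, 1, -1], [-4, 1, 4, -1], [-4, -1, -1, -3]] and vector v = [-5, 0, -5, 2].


First compute Av:
(Av)_1 = 5*-5 + 0*0 + -4*-5 + -4*2 = -13
(Av)_2 = 0*-5 + -1*0 + 1*-5 + -1*2 = -7
(Av)_3 = -4*-5 + 1*0 + 4*-5 + -1*2 = -2
(Av)_4 = -4*-5 + -1*0 + -1*-5 + -3*2 = 19
Av = [-13, -7, -2, 19]
Then v^T (Av) = -5*-13 + 0*-7 + -5*-2 + 2*19
= 65 + 0 + 10 + 38 = 113

113


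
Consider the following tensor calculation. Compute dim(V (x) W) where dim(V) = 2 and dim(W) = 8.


The dimension of a tensor product is the product of dimensions.
dim(V) = 2, dim(W) = 8
dim(V (x) W) = 2 * 8 = 16

16


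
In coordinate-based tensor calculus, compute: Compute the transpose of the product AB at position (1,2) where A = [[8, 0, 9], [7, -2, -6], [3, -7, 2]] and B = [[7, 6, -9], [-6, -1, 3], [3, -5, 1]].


(AB)^T_{ij} = (AB)_{ji} = sum_k A_{jk} B_{ki}.
For i=1, j=2 we need (AB)_{21}:
A_{21} * B_{11} = 7 * 7 = 49
A_{22} * B_{21} = -2 * -6 = 12
A_{23} * B_{31} = -6 * 3 = -18
Sum = 49 + 12 + -18 = 43

43


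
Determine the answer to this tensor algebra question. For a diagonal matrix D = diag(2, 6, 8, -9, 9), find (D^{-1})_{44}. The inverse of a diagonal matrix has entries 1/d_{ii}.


For a diagonal matrix, the inverse has entries (D^{-1})_{ii} = 1/d_{ii}.
The diagonal entries are: d_{11} = 2, d_{22} = 6, d_{33} = 8, d_{44} = -9, d_{55} = 9
We need (D^{-1})_{44} = 1/d_{44} = 1/-9 = -1/9

-1/9


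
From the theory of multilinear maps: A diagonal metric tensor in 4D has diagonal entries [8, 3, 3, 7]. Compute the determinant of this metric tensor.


For a diagonal metric, the determinant is the product of diagonal entries.
Diagonal entries: 8, 3, 3, 7
det(g) = 8 * 3 * 3 * 7 = 504

504


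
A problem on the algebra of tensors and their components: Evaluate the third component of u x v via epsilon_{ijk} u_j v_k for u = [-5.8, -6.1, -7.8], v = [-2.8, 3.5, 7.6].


(u x v)_3 = sum_{j,k} epsilon_{3jk} u_j v_k. Only permutations of (1,2,3) contribute; the two non-zero terms are:
eps_{312} u_1 v_2 = 1 * -5.8 * 3.5 = -20.3
eps_{321} u_2 v_1 = -1 * -6.1 * -2.8 = -17.08
(u x v)_3 = -37.38

-37.38


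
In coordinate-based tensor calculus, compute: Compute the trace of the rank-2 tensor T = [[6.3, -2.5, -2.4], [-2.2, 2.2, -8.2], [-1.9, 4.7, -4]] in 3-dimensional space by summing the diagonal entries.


The contraction (trace) of a rank-2 tensor is the sum of its diagonal elements.
Diagonal entries: A[1,1] = 6.3, A[2,2] = 2.2, A[3,3] = -4
Tr(A) = 6.3 + 2.2 + -4 = 4.5

4.5


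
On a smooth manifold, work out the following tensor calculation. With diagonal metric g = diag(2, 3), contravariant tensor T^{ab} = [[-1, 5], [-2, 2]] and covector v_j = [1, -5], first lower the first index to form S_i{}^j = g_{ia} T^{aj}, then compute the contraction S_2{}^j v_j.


Step 1: lower the first index. For a diagonal metric, g_{ia} T^{aj} = g_{ii} T^{ij} (no sum on i).
g_{22} = 3
S_2{}^1 = 3 * T^{21} = 3 * -2 = -6
S_2{}^2 = 3 * T^{22} = 3 * 2 = 6
Step 2: contract S_2{}^j with v_j.
S_2{}^1 * v_1 = -6 * 1 = -6
S_2{}^2 * v_2 = 6 * -5 = -30
Result = -6 + -30 = -36

-36


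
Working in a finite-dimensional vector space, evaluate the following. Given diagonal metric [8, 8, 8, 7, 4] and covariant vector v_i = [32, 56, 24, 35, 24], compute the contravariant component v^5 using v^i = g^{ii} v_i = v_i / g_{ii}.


To raise an index with a diagonal metric: v^i = v_i / g_{ii}.
For index 5: v_5 = 24, g_{55} = 4
v^5 = 24 / 4 = 6

6


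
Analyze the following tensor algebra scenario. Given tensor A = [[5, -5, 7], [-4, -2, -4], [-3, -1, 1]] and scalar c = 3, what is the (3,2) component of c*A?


Scalar multiplication: (cA)_{ij} = c * A_{ij}.
c = 3
A_{32} = -1
(cA)_{32} = 3 * -1 = -3

-3


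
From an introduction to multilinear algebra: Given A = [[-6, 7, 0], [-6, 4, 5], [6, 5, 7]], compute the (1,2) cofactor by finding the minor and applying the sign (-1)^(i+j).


To find cofactor C_{12}, delete row 1 and column 2.
The resulting 2x2 submatrix is: [[-6, 5], [6, 7]]
Minor M_{12} = -6*7 - 5*6
  = -42 - 30 = -72
Sign = (-1)^(1+2) = (-1)^3 = -1
Cofactor C_{12} = -1 * -72 = 72

72


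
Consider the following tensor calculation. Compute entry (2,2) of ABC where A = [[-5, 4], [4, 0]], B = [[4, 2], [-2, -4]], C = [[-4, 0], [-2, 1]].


(ABC)_{22} = sum_m (AB)_{2m} C_{m2}. First compute row 2 of AB.
(AB)_{21} = 4*4 + 0*-2 = 16
(AB)_{22} = 4*2 + 0*-4 = 8
Now contract with column 2 of C:
(AB)_{21} * C_{12} = 16 * 0 = 0
(AB)_{22} * C_{22} = 8 * 1 = 8
(ABC)_{22} = 0 + 8 = 8

8


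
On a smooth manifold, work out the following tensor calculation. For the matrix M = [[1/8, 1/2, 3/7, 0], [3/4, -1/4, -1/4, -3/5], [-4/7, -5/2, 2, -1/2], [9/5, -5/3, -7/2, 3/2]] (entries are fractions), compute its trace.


The trace is the sum of diagonal entries.
Diagonal: M[1,1] = 1/8, M[2,2] = -1/4, M[3,3] = 2, M[4,4] = 3/2
Tr(M) = 1/8 + -1/4 + 2 + 3/2
Computing step by step:
After adding M[1,1]: 1/8
After adding M[2,2]: -1/8
After adding M[3,3]: 15/8
After adding M[4,4]: 27/8
Tr(M) = 27/8

27/8


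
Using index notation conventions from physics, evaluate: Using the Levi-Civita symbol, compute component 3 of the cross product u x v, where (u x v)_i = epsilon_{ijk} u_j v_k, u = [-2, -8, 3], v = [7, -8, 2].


(u x v)_3 = sum_{j,k} epsilon_{3jk} u_j v_k. Only permutations of (1,2,3) contribute; the two non-zero terms are:
eps_{312} u_1 v_2 = 1 * -2 * -8 = 16
eps_{321} u_2 v_1 = -1 * -8 * 7 = 56
(u x v)_3 = 72

72


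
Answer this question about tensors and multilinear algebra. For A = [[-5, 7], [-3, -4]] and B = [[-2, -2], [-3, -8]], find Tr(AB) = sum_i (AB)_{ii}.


Tr(AB) = sum_i (AB)_{ii} where (AB)_{ii} = sum_k A_{ik} B_{ki}.
(AB)_{11} = -5*-2 + 7*-3 = -11
(AB)_{22} = -3*-2 + -4*-8 = 38
Tr(AB) = -11 + 38 = 27

27


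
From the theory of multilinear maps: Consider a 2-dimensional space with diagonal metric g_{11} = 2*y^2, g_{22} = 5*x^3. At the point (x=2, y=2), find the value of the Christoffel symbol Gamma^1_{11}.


For a diagonal metric, Gamma^k_{ij} = (1/2) g^{kk} (dg_{ik}/dx_j + dg_{jk}/dx_i - dg_{ij}/dx_k).
The metric is diagonal, so g_{ab} = 0 for a != b.
At the given point: g_{11} = 8, g_{22} = 40
g^{11} = 1/8
dg_{11}/dx_1 = dg_{11}/dx_1 = 0
dg_{11}/dx_1 = dg_{11}/dx_1 = 0
dg_{11}/dx_1 = dg_{11}/dx_1 = 0
Numerator = 0 + 0 - 0 = 0
Gamma^1_{11} = 0 / (2 * 8) = 0

0


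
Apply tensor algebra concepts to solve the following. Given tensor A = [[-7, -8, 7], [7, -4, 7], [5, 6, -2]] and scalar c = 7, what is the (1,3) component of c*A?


Scalar multiplication: (cA)_{ij} = c * A_{ij}.
c = 7
A_{13} = 7
(cA)_{13} = 7 * 7 = 49

49


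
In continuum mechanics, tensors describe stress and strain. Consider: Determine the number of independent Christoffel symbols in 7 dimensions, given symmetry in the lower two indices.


Christoffel symbols Gamma^k_{ij} are symmetric in i,j, so there are d * d(d+1)/2 independent symbols.
d = 7
d(d+1)/2 = 7 * 8 / 2 = 28
Total = 7 * 28 = 196

196


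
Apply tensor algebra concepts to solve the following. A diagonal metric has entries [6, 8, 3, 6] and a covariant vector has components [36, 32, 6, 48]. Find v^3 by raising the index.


To raise an index with a diagonal metric: v^i = v_i / g_{ii}.
For index 3: v_3 = 6, g_{33} = 3
v^3 = 6 / 3 = 2

2


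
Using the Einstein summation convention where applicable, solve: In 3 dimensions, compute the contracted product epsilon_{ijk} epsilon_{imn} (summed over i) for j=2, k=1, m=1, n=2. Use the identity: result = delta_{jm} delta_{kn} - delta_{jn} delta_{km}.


Using the identity: epsilon_{ijk} epsilon_{imn} = delta_{jm} delta_{kn} - delta_{jn} delta_{km}.
delta_{21} = 0
delta_{12} = 0
delta_{22} = 1
delta_{11} = 1
Result = 0 * 0 - 1 * 1 = 0 - 1 = -1

-1


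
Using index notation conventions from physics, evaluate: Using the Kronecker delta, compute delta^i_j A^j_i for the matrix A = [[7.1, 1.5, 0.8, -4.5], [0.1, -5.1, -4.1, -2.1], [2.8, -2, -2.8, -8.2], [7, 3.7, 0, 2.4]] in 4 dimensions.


The contraction (trace) of a rank-2 tensor is the sum of its diagonal elements.
Diagonal entries: A[1,1] = 7.1, A[2,2] = -5.1, A[3,3] = -2.8, A[4,4] = 2.4
Tr(A) = 7.1 + -5.1 + -2.8 + 2.4 = 1.6

1.6


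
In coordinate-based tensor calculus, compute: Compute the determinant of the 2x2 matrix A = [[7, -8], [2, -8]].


For a 2x2 matrix [[a, b], [c, d]], det = a*d - b*c.
a = 7, b = -8, c = 2, d = -8
a*d = 7 * -8 = -56
b*c = -8 * 2 = -16
det = -56 - -16 = -40

-40


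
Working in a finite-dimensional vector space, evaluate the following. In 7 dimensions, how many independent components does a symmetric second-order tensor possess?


A symmetric rank-2 tensor in d dimensions has d(d+1)/2 independent components.
d = 7
d(d+1)/2 = 7 * 8 / 2 = 56 / 2 = 28

28


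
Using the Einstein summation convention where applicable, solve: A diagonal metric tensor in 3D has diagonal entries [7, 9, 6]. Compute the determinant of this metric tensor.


For a diagonal metric, the determinant is the product of diagonal entries.
Diagonal entries: 7, 9, 6
det(g) = 7 * 9 * 6 = 378

378


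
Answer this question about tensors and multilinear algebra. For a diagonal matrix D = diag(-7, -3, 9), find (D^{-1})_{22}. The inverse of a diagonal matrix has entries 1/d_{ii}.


For a diagonal matrix, the inverse has entries (D^{-1})_{ii} = 1/d_{ii}.
The diagonal entries are: d_{11} = -7, d_{22} = -3, d_{33} = 9
We need (D^{-1})_{22} = 1/d_{22} = 1/-3 = -1/3

-1/3


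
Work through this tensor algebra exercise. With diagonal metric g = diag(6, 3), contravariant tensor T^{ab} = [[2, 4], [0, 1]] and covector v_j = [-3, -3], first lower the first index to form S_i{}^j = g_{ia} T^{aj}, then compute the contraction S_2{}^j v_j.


Step 1: lower the first index. For a diagonal metric, g_{ia} T^{aj} = g_{ii} T^{ij} (no sum on i).
g_{22} = 3
S_2{}^1 = 3 * T^{21} = 3 * 0 = 0
S_2{}^2 = 3 * T^{22} = 3 * 1 = 3
Step 2: contract S_2{}^j with v_j.
S_2{}^1 * v_1 = 0 * -3 = 0
S_2{}^2 * v_2 = 3 * -3 = -9
Result = 0 + -9 = -9

-9


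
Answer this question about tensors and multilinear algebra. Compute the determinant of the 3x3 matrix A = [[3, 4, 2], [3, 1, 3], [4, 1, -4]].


Expanding along the first row, det(A) = a11*M_11 - a12*M_12 + a13*M_13, where M_1j is the (1,j) minor.
Minor M_11 = 1*-4 - 3*1 = -7
Minor M_12 = 3*-4 - 3*4 = -24
Minor M_13 = 3*1 - 1*4 = -1
det = 3*(-7) - 4*(-24) + 2*(-1)
    = -21 - -96 + -2
    = 73

73


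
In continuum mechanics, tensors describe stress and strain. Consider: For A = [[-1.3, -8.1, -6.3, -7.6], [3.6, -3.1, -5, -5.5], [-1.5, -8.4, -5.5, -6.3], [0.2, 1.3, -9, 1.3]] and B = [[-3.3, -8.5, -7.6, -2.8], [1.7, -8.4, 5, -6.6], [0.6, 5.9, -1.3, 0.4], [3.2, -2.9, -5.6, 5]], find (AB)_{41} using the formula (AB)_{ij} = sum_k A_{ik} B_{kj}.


(AB)_{ij} = sum_k A_{ik} B_{kj}.
For i=4, j=1:
A_{41} * B_{11} = 0.2 * -3.3 = -0.66
A_{42} * B_{21} = 1.3 * 1.7 = 2.21
A_{43} * B_{31} = -9 * 0.6 = -5.4
A_{44} * B_{41} = 1.3 * 3.2 = 4.16
Sum = -0.66 + 2.21 + -5.4 + 4.16 = 0.31

0.31


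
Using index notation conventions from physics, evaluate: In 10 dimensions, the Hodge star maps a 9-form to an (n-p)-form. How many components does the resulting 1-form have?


The Hodge dual of a p-form on an n-dimensional manifold is an (n-p)-form.
n = 10, p = 9, so dual degree = 10 - 9 = 1
The number of components is C(n, n-p) = C(10, 1) = 10

10


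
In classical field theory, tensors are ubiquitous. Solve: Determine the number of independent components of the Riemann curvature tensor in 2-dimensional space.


The Riemann tensor in d dimensions has d^2(d^2 - 1)/12 independent components.
d = 2, so d^2 = 4
d^2 - 1 = 3
d^2(d^2 - 1) = 4 * 3 = 12
Divide by 12: 12 / 12 = 1

1


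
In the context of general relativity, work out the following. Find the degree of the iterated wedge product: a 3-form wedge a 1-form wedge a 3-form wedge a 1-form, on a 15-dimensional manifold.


The degree of a wedge product is the sum of the degrees of the individual forms.
Degrees: 3, 1, 3, 1
Total degree = 3 + 1 + 3 + 1 = 8

8


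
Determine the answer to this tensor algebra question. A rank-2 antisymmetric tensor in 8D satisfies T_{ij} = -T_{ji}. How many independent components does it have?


An antisymmetric rank-2 tensor satisfies A_{ij} = -A_{ji}, so diagonal entries are zero.
The independent components are the upper-triangular entries: C(n, 2) = n(n-1)/2.
n = 8
C(8, 2) = 8 * 7 / 2 = 56 / 2 = 28

28


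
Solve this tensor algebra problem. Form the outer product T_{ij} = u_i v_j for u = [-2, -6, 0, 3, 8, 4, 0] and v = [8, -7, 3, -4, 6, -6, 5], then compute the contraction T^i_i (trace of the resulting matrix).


The outer product gives T_{ij} = u_i v_j.
The trace (contraction) is Tr(T) = sum_i T_{ii} = sum_i u_i v_i.
Diagonal entries:
T_{11} = u_1 * v_1 = -2 * 8 = -16
T_{22} = u_2 * v_2 = -6 * -7 = 42
T_{33} = u_3 * v_3 = 0 * 3 = 0
T_{44} = u_4 * v_4 = 3 * -4 = -12
T_{55} = u_5 * v_5 = 8 * 6 = 48
T_{66} = u_6 * v_6 = 4 * -6 = -24
T_{77} = u_7 * v_7 = 0 * 5 = 0
Tr(T) = -16 + 42 + 0 + -12 + 48 + -24 + 0 = 38

38


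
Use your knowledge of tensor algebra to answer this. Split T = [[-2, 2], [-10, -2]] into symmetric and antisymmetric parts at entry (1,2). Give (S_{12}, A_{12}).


T_{12} = 2
T_{21} = -10
S_{12} = (2 + -10)/2 = -8/2 = -4
A_{12} = (2 - -10)/2 = 12/2 = 6
Check: S + A = -4 + 6 = 2 = T_{12}.

(-4, 6)


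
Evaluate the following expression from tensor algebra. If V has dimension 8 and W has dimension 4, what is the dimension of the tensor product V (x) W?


The dimension of a tensor product is the product of dimensions.
dim(V) = 8, dim(W) = 4
dim(V (x) W) = 8 * 4 = 32

32


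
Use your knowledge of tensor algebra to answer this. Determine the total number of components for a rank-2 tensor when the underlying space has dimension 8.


The number of components of a rank-r tensor in d dimensions is d^r.
Here d = 8 and r = 2.
8^2 = 64

64


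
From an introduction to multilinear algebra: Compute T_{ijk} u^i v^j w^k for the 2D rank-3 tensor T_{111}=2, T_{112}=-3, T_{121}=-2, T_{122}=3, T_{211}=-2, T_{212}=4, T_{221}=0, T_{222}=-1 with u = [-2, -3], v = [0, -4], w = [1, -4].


S = sum over i,j,k of T_{ijk} u_i v_j w_k. Expanding all 8 terms:
T_{111}*u_1*v_1*w_1 = 2*-2*0*1 = 0  (running total: 0)
T_{112}*u_1*v_1*w_2 = -3*-2*0*-4 = 0  (running total: 0)
T_{121}*u_1*v_2*w_1 = -2*-2*-4*1 = -16  (running total: -16)
T_{122}*u_1*v_2*w_2 = 3*-2*-4*-4 = -96  (running total: -112)
T_{211}*u_2*v_1*w_1 = -2*-3*0*1 = 0  (running total: -112)
T_{212}*u_2*v_1*w_2 = 4*-3*0*-4 = 0  (running total: -112)
T_{221}*u_2*v_2*w_1 = 0*-3*-4*1 = 0  (running total: -112)
T_{222}*u_2*v_2*w_2 = -1*-3*-4*-4 = 48  (running total: -64)
S = -64

-64


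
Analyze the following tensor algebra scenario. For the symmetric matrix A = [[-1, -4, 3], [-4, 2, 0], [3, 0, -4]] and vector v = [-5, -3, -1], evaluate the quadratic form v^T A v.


First compute Av:
(Av)_1 = -1*-5 + -4*-3 + 3*-1 = 14
(Av)_2 = -4*-5 + 2*-3 + 0*-1 = 14
(Av)_3 = 3*-5 + 0*-3 + -4*-1 = -11
Av = [14, 14, -11]
Then v^T (Av) = -5*14 + -3*14 + -1*-11
= -70 + -42 + 11 = -101

-101


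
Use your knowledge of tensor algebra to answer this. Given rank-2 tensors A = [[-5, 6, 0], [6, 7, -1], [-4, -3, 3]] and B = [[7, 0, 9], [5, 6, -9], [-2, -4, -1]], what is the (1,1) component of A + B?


Tensor addition is component-wise: (A + B)_{ij} = A_{ij} + B_{ij}.
A_{11} = -5
B_{11} = 7
(A + B)_{11} = -5 + 7 = 2

2


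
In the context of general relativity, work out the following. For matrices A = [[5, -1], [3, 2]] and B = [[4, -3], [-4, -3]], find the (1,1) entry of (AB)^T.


(AB)^T_{ij} = (AB)_{ji} = sum_k A_{jk} B_{ki}.
For i=1, j=1 we need (AB)_{11}:
A_{11} * B_{11} = 5 * 4 = 20
A_{12} * B_{21} = -1 * -4 = 4
Sum = 20 + 4 = 24

24


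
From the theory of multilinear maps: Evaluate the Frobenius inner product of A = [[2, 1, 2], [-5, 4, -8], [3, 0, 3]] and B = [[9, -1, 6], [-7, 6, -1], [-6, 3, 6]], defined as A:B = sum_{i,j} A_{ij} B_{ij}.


A:B = sum over all i,j of A_{ij} * B_{ij}.
Row 1: 2*9=18, 1*-1=-1, 2*6=12 => row sum = 29
Row 2: -5*-7=35, 4*6=24, -8*-1=8 => row sum = 67
Row 3: 3*-6=-18, 0*3=0, 3*6=18 => row sum = 0
Total = 29 + 67 + 0 = 96

96


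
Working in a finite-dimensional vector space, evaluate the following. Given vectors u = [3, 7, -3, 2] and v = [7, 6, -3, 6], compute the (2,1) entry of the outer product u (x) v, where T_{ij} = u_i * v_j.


The outer product entry T_{ij} = u_i * v_j.
We need i=2, j=1.
u_2 = 7, v_1 = 7
T_{2,1} = 7 * 7 = 49

49


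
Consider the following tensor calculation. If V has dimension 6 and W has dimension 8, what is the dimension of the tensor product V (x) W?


The dimension of a tensor product is the product of dimensions.
dim(V) = 6, dim(W) = 8
dim(V (x) W) = 6 * 8 = 48

48


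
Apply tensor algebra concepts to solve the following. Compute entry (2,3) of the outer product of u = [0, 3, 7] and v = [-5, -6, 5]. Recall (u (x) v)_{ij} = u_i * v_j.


The outer product entry T_{ij} = u_i * v_j.
We need i=2, j=3.
u_2 = 3, v_3 = 5
T_{2,3} = 3 * 5 = 15

15


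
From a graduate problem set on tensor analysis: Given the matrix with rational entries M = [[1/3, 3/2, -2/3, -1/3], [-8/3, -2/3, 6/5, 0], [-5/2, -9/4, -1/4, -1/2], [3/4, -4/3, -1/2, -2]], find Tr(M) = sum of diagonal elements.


The trace is the sum of diagonal entries.
Diagonal: M[1,1] = 1/3, M[2,2] = -2/3, M[3,3] = -1/4, M[4,4] = -2
Tr(M) = 1/3 + -2/3 + -1/4 + -2
Computing step by step:
After adding M[1,1]: 1/3
After adding M[2,2]: -1/3
After adding M[3,3]: -7/12
After adding M[4,4]: -31/12
Tr(M) = -31/12

-31/12


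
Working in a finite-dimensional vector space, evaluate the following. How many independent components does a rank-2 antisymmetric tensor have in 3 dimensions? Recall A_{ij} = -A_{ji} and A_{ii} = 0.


An antisymmetric rank-2 tensor satisfies A_{ij} = -A_{ji}, so diagonal entries are zero.
The independent components are the upper-triangular entries: C(n, 2) = n(n-1)/2.
n = 3
C(3, 2) = 3 * 2 / 2 = 6 / 2 = 3

3


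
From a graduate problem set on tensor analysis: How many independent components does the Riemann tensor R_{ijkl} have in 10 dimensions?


The Riemann tensor in d dimensions has d^2(d^2 - 1)/12 independent components.
d = 10, so d^2 = 100
d^2 - 1 = 99
d^2(d^2 - 1) = 100 * 99 = 9900
Divide by 12: 9900 / 12 = 825

825


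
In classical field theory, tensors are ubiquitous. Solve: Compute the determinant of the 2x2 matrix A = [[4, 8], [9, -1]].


For a 2x2 matrix [[a, b], [c, d]], det = a*d - b*c.
a = 4, b = 8, c = 9, d = -1
a*d = 4 * -1 = -4
b*c = 8 * 9 = 72
det = -4 - 72 = -76

-76


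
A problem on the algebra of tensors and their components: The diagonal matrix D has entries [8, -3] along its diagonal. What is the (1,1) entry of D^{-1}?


For a diagonal matrix, the inverse has entries (D^{-1})_{ii} = 1/d_{ii}.
The diagonal entries are: d_{11} = 8, d_{22} = -3
We need (D^{-1})_{11} = 1/d_{11} = 1/8 = 1/8

1/8


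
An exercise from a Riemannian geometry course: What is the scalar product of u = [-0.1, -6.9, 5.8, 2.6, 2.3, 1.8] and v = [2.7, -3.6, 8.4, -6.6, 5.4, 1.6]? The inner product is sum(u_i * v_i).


The inner product u . v = sum of u_i * v_i.
Term-by-term: -0.1 * 2.7, -6.9 * -3.6, 5.8 * 8.4, 2.6 * -6.6, 2.3 * 5.4, 1.8 * 1.6
Products: -0.27, 24.84, 48.72, -17.16, 12.42, 2.88
Sum = -0.27 + 24.84 + 48.72 + -17.16 + 12.42 + 2.88 = 71.43

71.43


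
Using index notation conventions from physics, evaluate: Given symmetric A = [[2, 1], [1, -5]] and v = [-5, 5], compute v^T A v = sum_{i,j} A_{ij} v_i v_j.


First compute Av:
(Av)_1 = 2*-5 + 1*5 = -5
(Av)_2 = 1*-5 + -5*5 = -30
Av = [-5, -30]
Then v^T (Av) = -5*-5 + 5*-30
= 25 + -150 = -125

-125


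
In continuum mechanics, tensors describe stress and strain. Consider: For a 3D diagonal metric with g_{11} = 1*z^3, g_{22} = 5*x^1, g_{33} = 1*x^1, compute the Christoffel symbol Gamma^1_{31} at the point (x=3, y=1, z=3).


For a diagonal metric, Gamma^k_{ij} = (1/2) g^{kk} (dg_{ik}/dx_j + dg_{jk}/dx_i - dg_{ij}/dx_k).
The metric is diagonal, so g_{ab} = 0 for a != b.
At the given point: g_{11} = 27, g_{22} = 15, g_{33} = 3
g^{11} = 1/27
dg_{31}/dx_1 = 0 (off-diagonal)
dg_{11}/dx_3 = dg_{11}/dx_3 = 27
dg_{31}/dx_1 = 0 (off-diagonal)
Numerator = 0 + 27 - 0 = 27
Gamma^1_{31} = 27 / (2 * 27) = 1/2

1/2


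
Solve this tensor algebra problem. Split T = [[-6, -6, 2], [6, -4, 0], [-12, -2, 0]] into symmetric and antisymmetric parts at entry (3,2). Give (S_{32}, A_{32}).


T_{32} = -2
T_{23} = 0
S_{32} = (-2 + 0)/2 = -2/2 = -1
A_{32} = (-2 - 0)/2 = -2/2 = -1
Check: S + A = -1 + -1 = -2 = T_{32}.

(-1, -1)


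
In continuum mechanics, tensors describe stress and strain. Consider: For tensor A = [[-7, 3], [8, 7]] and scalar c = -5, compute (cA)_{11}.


Scalar multiplication: (cA)_{ij} = c * A_{ij}.
c = -5
A_{11} = -7
(cA)_{11} = -5 * -7 = 35

35


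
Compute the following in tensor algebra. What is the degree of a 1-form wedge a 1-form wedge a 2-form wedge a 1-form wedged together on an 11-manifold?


The degree of a wedge product is the sum of the degrees of the individual forms.
Degrees: 1, 1, 2, 1
Total degree = 1 + 1 + 2 + 1 = 5

5


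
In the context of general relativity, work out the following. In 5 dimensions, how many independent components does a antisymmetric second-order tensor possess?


A antisymmetric rank-2 tensor in d dimensions has d(d-1)/2 independent components.
d = 5
d(d-1)/2 = 5 * 4 / 2 = 20 / 2 = 10

10


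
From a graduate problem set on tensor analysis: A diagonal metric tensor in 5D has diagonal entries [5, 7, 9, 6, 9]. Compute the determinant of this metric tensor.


For a diagonal metric, the determinant is the product of diagonal entries.
Diagonal entries: 5, 7, 9, 6, 9
det(g) = 5 * 7 * 9 * 6 * 9 = 17010

17010


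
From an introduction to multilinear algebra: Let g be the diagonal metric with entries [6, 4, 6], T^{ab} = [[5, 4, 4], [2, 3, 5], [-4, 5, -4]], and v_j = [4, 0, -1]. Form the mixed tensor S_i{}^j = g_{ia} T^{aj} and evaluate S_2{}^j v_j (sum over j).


Step 1: lower the first index. For a diagonal metric, g_{ia} T^{aj} = g_{ii} T^{ij} (no sum on i).
g_{22} = 4
S_2{}^1 = 4 * T^{21} = 4 * 2 = 8
S_2{}^2 = 4 * T^{22} = 4 * 3 = 12
S_2{}^3 = 4 * T^{23} = 4 * 5 = 20
Step 2: contract S_2{}^j with v_j.
S_2{}^1 * v_1 = 8 * 4 = 32
S_2{}^2 * v_2 = 12 * 0 = 0
S_2{}^3 * v_3 = 20 * -1 = -20
Result = 32 + 0 + -20 = 12

12


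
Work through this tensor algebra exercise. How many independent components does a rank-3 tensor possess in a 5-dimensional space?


The number of components of a rank-r tensor in d dimensions is d^r.
Here d = 5 and r = 3.
5^3 = 125

125


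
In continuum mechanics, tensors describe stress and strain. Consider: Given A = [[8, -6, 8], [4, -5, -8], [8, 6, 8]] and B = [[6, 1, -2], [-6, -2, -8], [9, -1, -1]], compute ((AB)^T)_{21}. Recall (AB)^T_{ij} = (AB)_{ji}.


(AB)^T_{ij} = (AB)_{ji} = sum_k A_{jk} B_{ki}.
For i=2, j=1 we need (AB)_{12}:
A_{11} * B_{12} = 8 * 1 = 8
A_{12} * B_{22} = -6 * -2 = 12
A_{13} * B_{32} = 8 * -1 = -8
Sum = 8 + 12 + -8 = 12

12


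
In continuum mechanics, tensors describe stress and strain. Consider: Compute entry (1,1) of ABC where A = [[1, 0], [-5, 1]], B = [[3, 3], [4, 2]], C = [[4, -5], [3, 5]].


(ABC)_{11} = sum_m (AB)_{1m} C_{m1}. First compute row 1 of AB.
(AB)_{11} = 1*3 + 0*4 = 3
(AB)_{12} = 1*3 + 0*2 = 3
Now contract with column 1 of C:
(AB)_{11} * C_{11} = 3 * 4 = 12
(AB)_{12} * C_{21} = 3 * 3 = 9
(ABC)_{11} = 12 + 9 = 21

21


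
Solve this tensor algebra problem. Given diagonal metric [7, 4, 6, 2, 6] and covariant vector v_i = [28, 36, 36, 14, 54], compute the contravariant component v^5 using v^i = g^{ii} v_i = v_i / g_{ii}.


To raise an index with a diagonal metric: v^i = v_i / g_{ii}.
For index 5: v_5 = 54, g_{55} = 6
v^5 = 54 / 6 = 9

9


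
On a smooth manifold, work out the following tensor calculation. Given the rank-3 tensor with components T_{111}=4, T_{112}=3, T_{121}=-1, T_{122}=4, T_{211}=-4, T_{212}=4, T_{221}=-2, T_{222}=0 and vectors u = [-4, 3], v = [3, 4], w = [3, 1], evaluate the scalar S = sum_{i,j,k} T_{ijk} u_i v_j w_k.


S = sum over i,j,k of T_{ijk} u_i v_j w_k. Expanding all 8 terms:
T_{111}*u_1*v_1*w_1 = 4*-4*3*3 = -144  (running total: -144)
T_{112}*u_1*v_1*w_2 = 3*-4*3*1 = -36  (running total: -180)
T_{121}*u_1*v_2*w_1 = -1*-4*4*3 = 48  (running total: -132)
T_{122}*u_1*v_2*w_2 = 4*-4*4*1 = -64  (running total: -196)
T_{211}*u_2*v_1*w_1 = -4*3*3*3 = -108  (running total: -304)
T_{212}*u_2*v_1*w_2 = 4*3*3*1 = 36  (running total: -268)
T_{221}*u_2*v_2*w_1 = -2*3*4*3 = -72  (running total: -340)
T_{222}*u_2*v_2*w_2 = 0*3*4*1 = 0  (running total: -340)
S = -340

-340


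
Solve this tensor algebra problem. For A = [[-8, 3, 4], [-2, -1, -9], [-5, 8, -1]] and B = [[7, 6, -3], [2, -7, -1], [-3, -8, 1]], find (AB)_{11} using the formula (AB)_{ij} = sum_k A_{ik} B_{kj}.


(AB)_{ij} = sum_k A_{ik} B_{kj}.
For i=1, j=1:
A_{11} * B_{11} = -8 * 7 = -56
A_{12} * B_{21} = 3 * 2 = 6
A_{13} * B_{31} = 4 * -3 = -12
Sum = -56 + 6 + -12 = -62

-62


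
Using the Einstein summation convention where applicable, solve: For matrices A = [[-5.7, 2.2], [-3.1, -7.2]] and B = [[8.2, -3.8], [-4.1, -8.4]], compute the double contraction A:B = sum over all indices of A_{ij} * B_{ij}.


A:B = sum over all i,j of A_{ij} * B_{ij}.
Row 1: -5.7*8.2=-46.74, 2.2*-3.8=-8.36 => row sum = -55.1
Row 2: -3.1*-4.1=12.71, -7.2*-8.4=60.48 => row sum = 73.19
Total = -55.1 + 73.19 = 18.09

18.09


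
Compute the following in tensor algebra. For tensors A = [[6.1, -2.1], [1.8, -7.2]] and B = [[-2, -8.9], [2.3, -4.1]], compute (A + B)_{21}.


Tensor addition is component-wise: (A + B)_{ij} = A_{ij} + B_{ij}.
A_{21} = 1.8
B_{21} = 2.3
(A + B)_{21} = 1.8 + 2.3 = 4.1

4.1
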